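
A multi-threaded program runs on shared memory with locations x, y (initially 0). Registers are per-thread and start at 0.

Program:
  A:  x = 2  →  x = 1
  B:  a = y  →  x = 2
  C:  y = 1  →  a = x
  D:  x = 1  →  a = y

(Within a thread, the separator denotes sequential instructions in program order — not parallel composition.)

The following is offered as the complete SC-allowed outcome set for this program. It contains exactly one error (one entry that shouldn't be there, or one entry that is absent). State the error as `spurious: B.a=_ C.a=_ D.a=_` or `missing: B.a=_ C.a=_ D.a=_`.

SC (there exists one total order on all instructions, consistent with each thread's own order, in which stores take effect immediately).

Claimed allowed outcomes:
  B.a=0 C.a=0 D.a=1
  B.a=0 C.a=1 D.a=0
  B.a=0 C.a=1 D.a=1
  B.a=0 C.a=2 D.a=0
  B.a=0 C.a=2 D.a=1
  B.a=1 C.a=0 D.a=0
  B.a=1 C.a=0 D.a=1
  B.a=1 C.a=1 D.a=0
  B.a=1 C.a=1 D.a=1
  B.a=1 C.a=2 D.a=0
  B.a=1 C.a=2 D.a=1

outcome vector order: (B.a,C.a,D.a)
under SC → 001; 010; 011; 020; 021; 101; 110; 111; 120; 121
claimed∖SC = {100}

spurious: B.a=1 C.a=0 D.a=0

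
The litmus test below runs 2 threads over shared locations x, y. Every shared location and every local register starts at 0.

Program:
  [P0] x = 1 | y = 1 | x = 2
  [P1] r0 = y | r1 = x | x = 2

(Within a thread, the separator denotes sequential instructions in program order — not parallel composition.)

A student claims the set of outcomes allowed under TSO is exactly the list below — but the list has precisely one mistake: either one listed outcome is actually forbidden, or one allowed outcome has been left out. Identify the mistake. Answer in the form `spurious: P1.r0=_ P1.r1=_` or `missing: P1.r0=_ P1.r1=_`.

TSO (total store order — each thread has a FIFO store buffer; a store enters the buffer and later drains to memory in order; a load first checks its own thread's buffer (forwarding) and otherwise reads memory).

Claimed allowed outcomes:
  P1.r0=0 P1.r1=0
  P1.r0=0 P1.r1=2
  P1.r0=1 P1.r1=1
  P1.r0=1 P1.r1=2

missing: P1.r0=0 P1.r1=1

outcome vector order: (P1.r0,P1.r1)
TSO: 5 outcomes — {0/0 0/1 0/2 1/1 1/2}
TSO∖claimed = {0/1}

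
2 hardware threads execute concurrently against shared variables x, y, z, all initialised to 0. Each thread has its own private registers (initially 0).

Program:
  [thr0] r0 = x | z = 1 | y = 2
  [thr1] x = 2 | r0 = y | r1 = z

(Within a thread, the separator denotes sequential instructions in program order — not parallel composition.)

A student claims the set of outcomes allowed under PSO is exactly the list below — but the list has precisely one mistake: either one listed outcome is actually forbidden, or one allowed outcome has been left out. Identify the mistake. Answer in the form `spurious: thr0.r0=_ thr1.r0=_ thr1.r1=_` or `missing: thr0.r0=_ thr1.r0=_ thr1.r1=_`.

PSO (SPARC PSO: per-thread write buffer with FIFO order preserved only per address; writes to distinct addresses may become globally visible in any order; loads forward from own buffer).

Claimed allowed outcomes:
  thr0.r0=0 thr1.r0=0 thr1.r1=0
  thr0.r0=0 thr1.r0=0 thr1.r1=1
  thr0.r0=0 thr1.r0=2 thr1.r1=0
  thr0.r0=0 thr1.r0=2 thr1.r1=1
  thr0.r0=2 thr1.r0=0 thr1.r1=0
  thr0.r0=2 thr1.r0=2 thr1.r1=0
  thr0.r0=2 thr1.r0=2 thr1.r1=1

outcome vector order: (thr0.r0,thr1.r0,thr1.r1)
under PSO → 0/0/0, 0/0/1, 0/2/0, 0/2/1, 2/0/0, 2/0/1, 2/2/0, 2/2/1
PSO∖claimed = {2/0/1}

missing: thr0.r0=2 thr1.r0=0 thr1.r1=1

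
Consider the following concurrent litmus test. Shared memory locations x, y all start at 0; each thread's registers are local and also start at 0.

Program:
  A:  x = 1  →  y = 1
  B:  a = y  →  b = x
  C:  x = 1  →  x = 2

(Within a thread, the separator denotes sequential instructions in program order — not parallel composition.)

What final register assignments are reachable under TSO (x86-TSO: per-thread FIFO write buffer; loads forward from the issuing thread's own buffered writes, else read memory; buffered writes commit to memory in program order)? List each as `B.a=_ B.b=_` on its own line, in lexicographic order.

B.a=0 B.b=0
B.a=0 B.b=1
B.a=0 B.b=2
B.a=1 B.b=1
B.a=1 B.b=2

outcome vector order: (B.a,B.b)
|TSO outcomes| = 5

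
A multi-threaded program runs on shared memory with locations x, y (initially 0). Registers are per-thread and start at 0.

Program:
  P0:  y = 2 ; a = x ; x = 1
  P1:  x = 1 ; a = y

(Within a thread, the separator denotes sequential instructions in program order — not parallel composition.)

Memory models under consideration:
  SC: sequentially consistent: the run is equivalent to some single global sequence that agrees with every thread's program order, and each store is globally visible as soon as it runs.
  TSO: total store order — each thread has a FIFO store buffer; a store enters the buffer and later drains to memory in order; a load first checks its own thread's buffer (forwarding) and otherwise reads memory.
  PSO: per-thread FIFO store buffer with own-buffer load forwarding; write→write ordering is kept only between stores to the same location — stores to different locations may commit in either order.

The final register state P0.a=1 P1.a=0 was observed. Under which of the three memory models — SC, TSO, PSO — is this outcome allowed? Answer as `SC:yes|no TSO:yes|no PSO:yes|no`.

SC:yes TSO:yes PSO:yes

outcome vector order: (P0.a,P1.a)
SC (3): (0,2), (1,0), (1,2)
TSO (4): (0,0), (0,2), (1,0), (1,2)
PSO (4): (0,0), (0,2), (1,0), (1,2)
target (1,0) ∈ {SC,TSO,PSO}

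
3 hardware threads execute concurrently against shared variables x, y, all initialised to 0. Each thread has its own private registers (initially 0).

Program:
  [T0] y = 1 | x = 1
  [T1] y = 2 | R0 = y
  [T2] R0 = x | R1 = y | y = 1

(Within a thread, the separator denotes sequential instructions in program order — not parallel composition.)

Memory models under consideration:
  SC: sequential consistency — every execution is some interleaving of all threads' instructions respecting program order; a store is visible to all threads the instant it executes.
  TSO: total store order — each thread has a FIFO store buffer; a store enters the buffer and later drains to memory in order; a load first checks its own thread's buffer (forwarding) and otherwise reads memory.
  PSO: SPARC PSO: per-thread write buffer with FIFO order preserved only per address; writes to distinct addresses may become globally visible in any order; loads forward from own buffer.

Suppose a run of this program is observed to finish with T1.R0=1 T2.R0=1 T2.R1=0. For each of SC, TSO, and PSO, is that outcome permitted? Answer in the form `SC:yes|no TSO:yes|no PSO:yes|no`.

SC:no TSO:no PSO:yes

outcome vector order: (T1.R0,T2.R0,T2.R1)
[SC] allowed = {100; 101; 102; 111; 112; 200; 201; 202; 211; 212}
[TSO] allowed = {100; 101; 102; 111; 112; 200; 201; 202; 211; 212}
[PSO] allowed = {100; 101; 102; 110; 111; 112; 200; 201; 202; 210; 211; 212}
target 110 ∈ {PSO}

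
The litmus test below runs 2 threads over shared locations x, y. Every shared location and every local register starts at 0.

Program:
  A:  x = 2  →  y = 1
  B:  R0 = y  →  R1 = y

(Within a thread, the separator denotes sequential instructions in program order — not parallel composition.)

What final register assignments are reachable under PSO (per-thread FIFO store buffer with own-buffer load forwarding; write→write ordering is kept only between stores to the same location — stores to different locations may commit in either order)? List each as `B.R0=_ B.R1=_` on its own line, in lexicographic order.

B.R0=0 B.R1=0
B.R0=0 B.R1=1
B.R0=1 B.R1=1

outcome vector order: (B.R0,B.R1)
|PSO outcomes| = 3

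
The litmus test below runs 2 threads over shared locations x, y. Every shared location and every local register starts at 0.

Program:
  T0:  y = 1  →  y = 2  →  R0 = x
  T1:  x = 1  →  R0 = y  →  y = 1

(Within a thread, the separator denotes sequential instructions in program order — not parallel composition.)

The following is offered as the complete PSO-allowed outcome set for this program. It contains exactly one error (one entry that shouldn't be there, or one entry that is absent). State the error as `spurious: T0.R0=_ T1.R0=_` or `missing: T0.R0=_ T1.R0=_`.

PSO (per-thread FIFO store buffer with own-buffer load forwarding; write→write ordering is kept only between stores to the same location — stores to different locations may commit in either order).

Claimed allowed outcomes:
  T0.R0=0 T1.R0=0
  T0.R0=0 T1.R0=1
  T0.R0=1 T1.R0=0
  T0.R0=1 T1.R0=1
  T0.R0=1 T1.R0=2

missing: T0.R0=0 T1.R0=2

outcome vector order: (T0.R0,T1.R0)
under PSO → 00, 01, 02, 10, 11, 12
PSO∖claimed = {02}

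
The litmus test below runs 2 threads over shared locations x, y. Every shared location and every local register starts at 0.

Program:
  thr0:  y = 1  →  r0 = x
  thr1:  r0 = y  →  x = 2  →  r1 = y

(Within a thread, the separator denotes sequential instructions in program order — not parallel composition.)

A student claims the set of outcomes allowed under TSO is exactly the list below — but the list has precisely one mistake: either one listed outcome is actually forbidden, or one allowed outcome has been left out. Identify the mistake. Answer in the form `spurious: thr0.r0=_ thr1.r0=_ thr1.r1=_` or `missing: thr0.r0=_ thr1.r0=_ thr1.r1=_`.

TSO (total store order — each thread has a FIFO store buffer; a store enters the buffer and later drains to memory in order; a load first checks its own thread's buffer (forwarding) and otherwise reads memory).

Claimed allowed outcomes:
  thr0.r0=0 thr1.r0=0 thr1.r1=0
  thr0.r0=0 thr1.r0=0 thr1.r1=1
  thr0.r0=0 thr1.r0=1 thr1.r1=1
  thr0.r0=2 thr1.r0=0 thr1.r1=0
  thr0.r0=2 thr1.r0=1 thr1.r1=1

missing: thr0.r0=2 thr1.r0=0 thr1.r1=1

outcome vector order: (thr0.r0,thr1.r0,thr1.r1)
TSO (6): 000, 001, 011, 200, 201, 211
TSO∖claimed = {201}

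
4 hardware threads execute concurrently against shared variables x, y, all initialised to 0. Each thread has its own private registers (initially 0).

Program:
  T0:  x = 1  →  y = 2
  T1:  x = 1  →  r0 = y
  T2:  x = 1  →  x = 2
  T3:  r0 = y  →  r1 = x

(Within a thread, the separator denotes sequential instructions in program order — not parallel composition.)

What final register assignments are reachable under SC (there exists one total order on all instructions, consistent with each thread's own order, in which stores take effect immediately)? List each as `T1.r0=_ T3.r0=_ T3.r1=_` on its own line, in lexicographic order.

outcome vector order: (T1.r0,T3.r0,T3.r1)
|SC outcomes| = 10

T1.r0=0 T3.r0=0 T3.r1=0
T1.r0=0 T3.r0=0 T3.r1=1
T1.r0=0 T3.r0=0 T3.r1=2
T1.r0=0 T3.r0=2 T3.r1=1
T1.r0=0 T3.r0=2 T3.r1=2
T1.r0=2 T3.r0=0 T3.r1=0
T1.r0=2 T3.r0=0 T3.r1=1
T1.r0=2 T3.r0=0 T3.r1=2
T1.r0=2 T3.r0=2 T3.r1=1
T1.r0=2 T3.r0=2 T3.r1=2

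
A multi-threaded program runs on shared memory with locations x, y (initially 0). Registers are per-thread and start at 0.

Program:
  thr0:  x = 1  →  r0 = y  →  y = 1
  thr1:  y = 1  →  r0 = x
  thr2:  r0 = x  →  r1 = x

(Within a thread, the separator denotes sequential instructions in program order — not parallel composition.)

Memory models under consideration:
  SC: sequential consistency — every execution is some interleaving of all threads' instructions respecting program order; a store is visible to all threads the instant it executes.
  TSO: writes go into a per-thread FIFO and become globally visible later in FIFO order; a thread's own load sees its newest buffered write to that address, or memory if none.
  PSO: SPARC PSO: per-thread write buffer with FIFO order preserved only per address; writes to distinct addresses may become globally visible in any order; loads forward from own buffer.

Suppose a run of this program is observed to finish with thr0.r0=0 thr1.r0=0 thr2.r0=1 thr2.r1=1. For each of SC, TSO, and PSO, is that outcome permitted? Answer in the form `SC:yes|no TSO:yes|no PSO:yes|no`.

outcome vector order: (thr0.r0,thr1.r0,thr2.r0,thr2.r1)
[SC] allowed = {0100; 0101; 0111; 1000; 1001; 1011; 1100; 1101; 1111}
[TSO] allowed = {0000; 0001; 0011; 0100; 0101; 0111; 1000; 1001; 1011; 1100; 1101; 1111}
[PSO] allowed = {0000; 0001; 0011; 0100; 0101; 0111; 1000; 1001; 1011; 1100; 1101; 1111}
target 0011 ∈ {TSO,PSO}

SC:no TSO:yes PSO:yes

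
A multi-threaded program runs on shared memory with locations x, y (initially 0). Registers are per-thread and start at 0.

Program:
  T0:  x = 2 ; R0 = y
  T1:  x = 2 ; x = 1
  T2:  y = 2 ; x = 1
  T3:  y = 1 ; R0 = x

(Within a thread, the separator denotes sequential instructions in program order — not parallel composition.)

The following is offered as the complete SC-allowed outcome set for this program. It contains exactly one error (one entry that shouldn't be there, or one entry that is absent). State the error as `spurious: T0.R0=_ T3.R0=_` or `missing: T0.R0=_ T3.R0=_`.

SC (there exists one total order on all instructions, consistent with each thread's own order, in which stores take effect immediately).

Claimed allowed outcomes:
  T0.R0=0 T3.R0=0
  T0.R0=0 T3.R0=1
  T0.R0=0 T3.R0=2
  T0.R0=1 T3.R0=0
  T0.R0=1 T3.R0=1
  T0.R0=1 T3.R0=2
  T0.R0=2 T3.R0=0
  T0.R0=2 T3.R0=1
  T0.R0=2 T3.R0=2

spurious: T0.R0=0 T3.R0=0

outcome vector order: (T0.R0,T3.R0)
[SC] allowed = {(0,1), (0,2), (1,0), (1,1), (1,2), (2,0), (2,1), (2,2)}
claimed∖SC = {(0,0)}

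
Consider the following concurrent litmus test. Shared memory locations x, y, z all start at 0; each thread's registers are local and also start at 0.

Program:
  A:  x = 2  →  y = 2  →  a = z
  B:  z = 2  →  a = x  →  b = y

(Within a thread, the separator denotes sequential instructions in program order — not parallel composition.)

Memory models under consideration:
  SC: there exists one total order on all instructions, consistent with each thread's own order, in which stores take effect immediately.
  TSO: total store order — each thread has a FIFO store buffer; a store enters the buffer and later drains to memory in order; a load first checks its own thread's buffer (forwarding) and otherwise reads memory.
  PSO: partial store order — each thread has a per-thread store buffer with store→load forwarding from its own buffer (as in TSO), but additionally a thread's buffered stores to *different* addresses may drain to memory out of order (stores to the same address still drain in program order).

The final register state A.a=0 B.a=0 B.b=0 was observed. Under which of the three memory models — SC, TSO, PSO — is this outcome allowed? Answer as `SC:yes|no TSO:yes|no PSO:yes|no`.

outcome vector order: (A.a,B.a,B.b)
under SC → 0/2/2; 2/0/0; 2/0/2; 2/2/0; 2/2/2
under TSO → 0/0/0; 0/0/2; 0/2/0; 0/2/2; 2/0/0; 2/0/2; 2/2/0; 2/2/2
under PSO → 0/0/0; 0/0/2; 0/2/0; 0/2/2; 2/0/0; 2/0/2; 2/2/0; 2/2/2
target 0/0/0 ∈ {TSO,PSO}

SC:no TSO:yes PSO:yes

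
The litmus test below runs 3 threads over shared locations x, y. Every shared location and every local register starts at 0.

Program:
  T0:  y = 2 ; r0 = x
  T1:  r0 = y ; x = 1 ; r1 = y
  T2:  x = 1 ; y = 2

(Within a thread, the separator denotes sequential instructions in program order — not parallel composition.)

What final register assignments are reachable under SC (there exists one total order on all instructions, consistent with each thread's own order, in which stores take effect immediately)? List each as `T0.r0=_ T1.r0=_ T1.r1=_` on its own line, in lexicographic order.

T0.r0=0 T1.r0=0 T1.r1=2
T0.r0=0 T1.r0=2 T1.r1=2
T0.r0=1 T1.r0=0 T1.r1=0
T0.r0=1 T1.r0=0 T1.r1=2
T0.r0=1 T1.r0=2 T1.r1=2

outcome vector order: (T0.r0,T1.r0,T1.r1)
|SC outcomes| = 5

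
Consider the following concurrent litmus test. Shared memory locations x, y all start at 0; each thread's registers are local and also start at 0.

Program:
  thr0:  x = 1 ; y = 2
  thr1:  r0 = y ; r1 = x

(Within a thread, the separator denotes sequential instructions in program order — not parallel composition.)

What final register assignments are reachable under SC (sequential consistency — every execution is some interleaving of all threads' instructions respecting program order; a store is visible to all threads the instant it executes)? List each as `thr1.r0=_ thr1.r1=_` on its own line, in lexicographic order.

thr1.r0=0 thr1.r1=0
thr1.r0=0 thr1.r1=1
thr1.r0=2 thr1.r1=1

outcome vector order: (thr1.r0,thr1.r1)
|SC outcomes| = 3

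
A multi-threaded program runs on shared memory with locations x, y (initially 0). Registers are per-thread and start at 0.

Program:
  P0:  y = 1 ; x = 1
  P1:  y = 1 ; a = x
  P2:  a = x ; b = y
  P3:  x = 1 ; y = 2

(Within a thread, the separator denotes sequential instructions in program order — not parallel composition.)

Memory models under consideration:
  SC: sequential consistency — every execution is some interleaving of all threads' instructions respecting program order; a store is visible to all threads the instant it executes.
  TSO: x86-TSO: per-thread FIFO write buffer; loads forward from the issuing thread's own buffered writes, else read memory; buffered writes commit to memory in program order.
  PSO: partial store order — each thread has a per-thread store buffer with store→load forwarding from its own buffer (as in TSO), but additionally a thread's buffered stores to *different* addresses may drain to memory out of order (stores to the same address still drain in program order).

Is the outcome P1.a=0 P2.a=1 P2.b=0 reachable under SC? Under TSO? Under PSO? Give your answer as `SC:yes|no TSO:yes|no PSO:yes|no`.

SC:no TSO:yes PSO:yes

outcome vector order: (P1.a,P2.a,P2.b)
SC (11): 0/0/0; 0/0/1; 0/0/2; 0/1/1; 0/1/2; 1/0/0; 1/0/1; 1/0/2; 1/1/0; 1/1/1; 1/1/2
TSO (12): 0/0/0; 0/0/1; 0/0/2; 0/1/0; 0/1/1; 0/1/2; 1/0/0; 1/0/1; 1/0/2; 1/1/0; 1/1/1; 1/1/2
PSO (12): 0/0/0; 0/0/1; 0/0/2; 0/1/0; 0/1/1; 0/1/2; 1/0/0; 1/0/1; 1/0/2; 1/1/0; 1/1/1; 1/1/2
target 0/1/0 ∈ {TSO,PSO}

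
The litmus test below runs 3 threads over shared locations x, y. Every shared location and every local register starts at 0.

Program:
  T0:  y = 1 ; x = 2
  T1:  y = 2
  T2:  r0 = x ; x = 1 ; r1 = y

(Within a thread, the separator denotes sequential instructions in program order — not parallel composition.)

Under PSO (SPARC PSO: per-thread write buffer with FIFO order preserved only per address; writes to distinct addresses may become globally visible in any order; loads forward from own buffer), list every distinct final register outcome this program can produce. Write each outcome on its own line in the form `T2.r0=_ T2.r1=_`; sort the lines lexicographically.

T2.r0=0 T2.r1=0
T2.r0=0 T2.r1=1
T2.r0=0 T2.r1=2
T2.r0=2 T2.r1=0
T2.r0=2 T2.r1=1
T2.r0=2 T2.r1=2

outcome vector order: (T2.r0,T2.r1)
|PSO outcomes| = 6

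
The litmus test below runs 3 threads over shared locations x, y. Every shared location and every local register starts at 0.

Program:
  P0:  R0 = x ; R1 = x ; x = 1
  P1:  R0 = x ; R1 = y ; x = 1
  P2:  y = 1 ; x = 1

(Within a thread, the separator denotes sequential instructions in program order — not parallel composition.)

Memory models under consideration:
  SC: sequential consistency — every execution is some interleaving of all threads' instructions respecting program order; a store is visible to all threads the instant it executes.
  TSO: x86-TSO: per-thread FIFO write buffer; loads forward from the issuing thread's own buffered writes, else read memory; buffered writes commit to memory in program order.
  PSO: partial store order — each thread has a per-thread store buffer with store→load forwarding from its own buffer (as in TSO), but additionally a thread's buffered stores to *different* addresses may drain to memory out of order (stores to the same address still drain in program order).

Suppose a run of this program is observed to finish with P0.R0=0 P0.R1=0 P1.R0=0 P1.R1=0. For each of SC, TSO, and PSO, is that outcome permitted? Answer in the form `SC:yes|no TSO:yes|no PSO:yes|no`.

outcome vector order: (P0.R0,P0.R1,P1.R0,P1.R1)
[SC] allowed = {0000, 0001, 0010, 0011, 0100, 0101, 0111, 1100, 1101, 1111}
[TSO] allowed = {0000, 0001, 0010, 0011, 0100, 0101, 0111, 1100, 1101, 1111}
[PSO] allowed = {0000, 0001, 0010, 0011, 0100, 0101, 0110, 0111, 1100, 1101, 1110, 1111}
target 0000 ∈ {SC,TSO,PSO}

SC:yes TSO:yes PSO:yes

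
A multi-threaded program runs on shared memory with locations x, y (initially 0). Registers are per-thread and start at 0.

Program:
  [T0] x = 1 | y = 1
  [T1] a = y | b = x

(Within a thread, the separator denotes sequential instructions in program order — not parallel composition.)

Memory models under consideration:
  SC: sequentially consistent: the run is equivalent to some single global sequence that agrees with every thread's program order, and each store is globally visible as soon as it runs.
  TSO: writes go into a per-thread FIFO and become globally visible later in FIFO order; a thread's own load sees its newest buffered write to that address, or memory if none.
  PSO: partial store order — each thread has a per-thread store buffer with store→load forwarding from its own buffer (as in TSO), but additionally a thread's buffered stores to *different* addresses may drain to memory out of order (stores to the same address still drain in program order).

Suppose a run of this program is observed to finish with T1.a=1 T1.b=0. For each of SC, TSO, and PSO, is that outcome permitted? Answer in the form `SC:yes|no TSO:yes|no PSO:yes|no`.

SC:no TSO:no PSO:yes

outcome vector order: (T1.a,T1.b)
SC (3): <0 0>; <0 1>; <1 1>
TSO (3): <0 0>; <0 1>; <1 1>
PSO (4): <0 0>; <0 1>; <1 0>; <1 1>
target <1 0> ∈ {PSO}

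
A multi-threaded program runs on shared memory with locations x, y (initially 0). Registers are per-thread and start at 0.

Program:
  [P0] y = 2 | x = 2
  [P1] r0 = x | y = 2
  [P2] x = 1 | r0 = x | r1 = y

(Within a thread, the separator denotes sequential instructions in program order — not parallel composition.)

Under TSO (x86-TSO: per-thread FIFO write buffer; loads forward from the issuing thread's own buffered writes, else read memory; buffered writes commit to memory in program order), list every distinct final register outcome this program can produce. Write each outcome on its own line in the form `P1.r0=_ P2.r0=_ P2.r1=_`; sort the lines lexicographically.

outcome vector order: (P1.r0,P2.r0,P2.r1)
|TSO outcomes| = 9

P1.r0=0 P2.r0=1 P2.r1=0
P1.r0=0 P2.r0=1 P2.r1=2
P1.r0=0 P2.r0=2 P2.r1=2
P1.r0=1 P2.r0=1 P2.r1=0
P1.r0=1 P2.r0=1 P2.r1=2
P1.r0=1 P2.r0=2 P2.r1=2
P1.r0=2 P2.r0=1 P2.r1=0
P1.r0=2 P2.r0=1 P2.r1=2
P1.r0=2 P2.r0=2 P2.r1=2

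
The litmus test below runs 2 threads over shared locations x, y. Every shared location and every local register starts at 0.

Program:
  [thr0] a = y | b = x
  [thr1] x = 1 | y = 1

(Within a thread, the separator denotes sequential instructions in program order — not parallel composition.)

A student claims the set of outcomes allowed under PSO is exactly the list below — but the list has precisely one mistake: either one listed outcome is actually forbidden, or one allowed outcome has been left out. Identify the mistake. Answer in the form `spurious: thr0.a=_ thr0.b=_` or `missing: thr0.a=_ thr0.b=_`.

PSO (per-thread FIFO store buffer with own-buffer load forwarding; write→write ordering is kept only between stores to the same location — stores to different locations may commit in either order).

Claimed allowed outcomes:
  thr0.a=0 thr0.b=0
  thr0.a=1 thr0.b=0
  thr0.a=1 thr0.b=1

missing: thr0.a=0 thr0.b=1

outcome vector order: (thr0.a,thr0.b)
[PSO] allowed = {<0 0>; <0 1>; <1 0>; <1 1>}
PSO∖claimed = {<0 1>}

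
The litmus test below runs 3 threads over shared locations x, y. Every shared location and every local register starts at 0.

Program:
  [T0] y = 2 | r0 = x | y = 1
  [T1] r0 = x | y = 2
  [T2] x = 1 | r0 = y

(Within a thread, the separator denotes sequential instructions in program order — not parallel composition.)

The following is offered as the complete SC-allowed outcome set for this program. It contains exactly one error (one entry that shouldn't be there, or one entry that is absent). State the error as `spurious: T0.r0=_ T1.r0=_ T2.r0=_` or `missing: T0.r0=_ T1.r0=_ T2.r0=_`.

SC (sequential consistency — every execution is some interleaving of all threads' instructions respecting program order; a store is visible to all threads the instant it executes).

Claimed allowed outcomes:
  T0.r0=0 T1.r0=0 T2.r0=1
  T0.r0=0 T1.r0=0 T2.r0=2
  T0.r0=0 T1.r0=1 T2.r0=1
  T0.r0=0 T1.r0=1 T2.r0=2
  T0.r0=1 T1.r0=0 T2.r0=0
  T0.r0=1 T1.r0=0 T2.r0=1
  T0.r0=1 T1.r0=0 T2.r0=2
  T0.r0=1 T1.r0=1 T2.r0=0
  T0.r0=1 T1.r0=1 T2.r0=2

missing: T0.r0=1 T1.r0=1 T2.r0=1

outcome vector order: (T0.r0,T1.r0,T2.r0)
under SC → 0/0/1 0/0/2 0/1/1 0/1/2 1/0/0 1/0/1 1/0/2 1/1/0 1/1/1 1/1/2
SC∖claimed = {1/1/1}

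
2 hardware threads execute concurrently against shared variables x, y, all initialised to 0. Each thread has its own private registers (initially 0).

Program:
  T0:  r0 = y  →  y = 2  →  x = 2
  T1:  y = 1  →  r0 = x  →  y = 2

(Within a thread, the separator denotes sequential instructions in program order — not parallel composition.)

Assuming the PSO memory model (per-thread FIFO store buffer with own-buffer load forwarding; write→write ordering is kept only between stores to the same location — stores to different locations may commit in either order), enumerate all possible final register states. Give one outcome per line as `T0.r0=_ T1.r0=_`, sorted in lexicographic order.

outcome vector order: (T0.r0,T1.r0)
|PSO outcomes| = 5

T0.r0=0 T1.r0=0
T0.r0=0 T1.r0=2
T0.r0=1 T1.r0=0
T0.r0=1 T1.r0=2
T0.r0=2 T1.r0=0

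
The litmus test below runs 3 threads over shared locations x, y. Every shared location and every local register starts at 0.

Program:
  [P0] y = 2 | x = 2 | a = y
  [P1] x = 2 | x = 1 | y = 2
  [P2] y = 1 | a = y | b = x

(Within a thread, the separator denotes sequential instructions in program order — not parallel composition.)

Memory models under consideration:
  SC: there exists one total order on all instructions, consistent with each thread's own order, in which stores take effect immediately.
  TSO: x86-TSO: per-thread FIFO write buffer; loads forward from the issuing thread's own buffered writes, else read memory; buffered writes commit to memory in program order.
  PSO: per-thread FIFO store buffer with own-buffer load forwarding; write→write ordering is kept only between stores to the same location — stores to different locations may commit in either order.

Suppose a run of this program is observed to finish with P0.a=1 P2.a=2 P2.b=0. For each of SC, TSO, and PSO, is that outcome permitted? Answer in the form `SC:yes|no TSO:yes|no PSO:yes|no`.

SC:no TSO:no PSO:yes

outcome vector order: (P0.a,P2.a,P2.b)
[SC] allowed = {1/1/0 1/1/1 1/1/2 1/2/1 1/2/2 2/1/0 2/1/1 2/1/2 2/2/0 2/2/1 2/2/2}
[TSO] allowed = {1/1/0 1/1/1 1/1/2 1/2/1 1/2/2 2/1/0 2/1/1 2/1/2 2/2/0 2/2/1 2/2/2}
[PSO] allowed = {1/1/0 1/1/1 1/1/2 1/2/0 1/2/1 1/2/2 2/1/0 2/1/1 2/1/2 2/2/0 2/2/1 2/2/2}
target 1/2/0 ∈ {PSO}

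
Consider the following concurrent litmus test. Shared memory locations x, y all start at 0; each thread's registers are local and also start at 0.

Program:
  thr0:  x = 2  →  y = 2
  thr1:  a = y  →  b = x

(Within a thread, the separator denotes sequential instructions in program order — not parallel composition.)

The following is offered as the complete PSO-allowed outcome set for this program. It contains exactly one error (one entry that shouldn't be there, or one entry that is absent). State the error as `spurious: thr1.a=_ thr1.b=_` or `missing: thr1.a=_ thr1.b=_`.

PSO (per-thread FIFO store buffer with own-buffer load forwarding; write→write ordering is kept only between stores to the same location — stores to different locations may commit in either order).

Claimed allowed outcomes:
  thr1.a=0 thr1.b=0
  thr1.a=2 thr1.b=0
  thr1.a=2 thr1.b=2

missing: thr1.a=0 thr1.b=2

outcome vector order: (thr1.a,thr1.b)
[PSO] allowed = {00, 02, 20, 22}
PSO∖claimed = {02}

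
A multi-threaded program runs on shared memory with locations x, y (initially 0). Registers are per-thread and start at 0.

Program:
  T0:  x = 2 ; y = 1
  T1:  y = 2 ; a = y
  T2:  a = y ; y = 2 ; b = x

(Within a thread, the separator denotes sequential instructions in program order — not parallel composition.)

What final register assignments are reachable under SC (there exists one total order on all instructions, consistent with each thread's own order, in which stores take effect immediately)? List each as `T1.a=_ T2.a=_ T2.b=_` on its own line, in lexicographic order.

outcome vector order: (T1.a,T2.a,T2.b)
|SC outcomes| = 10

T1.a=1 T2.a=0 T2.b=0
T1.a=1 T2.a=0 T2.b=2
T1.a=1 T2.a=1 T2.b=2
T1.a=1 T2.a=2 T2.b=0
T1.a=1 T2.a=2 T2.b=2
T1.a=2 T2.a=0 T2.b=0
T1.a=2 T2.a=0 T2.b=2
T1.a=2 T2.a=1 T2.b=2
T1.a=2 T2.a=2 T2.b=0
T1.a=2 T2.a=2 T2.b=2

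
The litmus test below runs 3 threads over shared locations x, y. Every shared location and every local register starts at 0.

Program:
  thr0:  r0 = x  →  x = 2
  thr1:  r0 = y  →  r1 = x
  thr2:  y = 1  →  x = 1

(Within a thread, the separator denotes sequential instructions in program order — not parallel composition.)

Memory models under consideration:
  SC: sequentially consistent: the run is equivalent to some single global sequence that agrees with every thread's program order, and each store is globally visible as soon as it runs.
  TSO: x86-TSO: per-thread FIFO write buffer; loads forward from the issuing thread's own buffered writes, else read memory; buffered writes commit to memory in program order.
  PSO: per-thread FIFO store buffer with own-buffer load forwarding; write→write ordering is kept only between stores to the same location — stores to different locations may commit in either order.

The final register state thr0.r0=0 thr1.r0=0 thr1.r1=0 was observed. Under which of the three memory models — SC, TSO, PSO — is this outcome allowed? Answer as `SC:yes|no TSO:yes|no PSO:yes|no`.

outcome vector order: (thr0.r0,thr1.r0,thr1.r1)
SC: 12 outcomes — {000 001 002 010 011 012 100 101 102 110 111 112}
TSO: 12 outcomes — {000 001 002 010 011 012 100 101 102 110 111 112}
PSO: 12 outcomes — {000 001 002 010 011 012 100 101 102 110 111 112}
target 000 ∈ {SC,TSO,PSO}

SC:yes TSO:yes PSO:yes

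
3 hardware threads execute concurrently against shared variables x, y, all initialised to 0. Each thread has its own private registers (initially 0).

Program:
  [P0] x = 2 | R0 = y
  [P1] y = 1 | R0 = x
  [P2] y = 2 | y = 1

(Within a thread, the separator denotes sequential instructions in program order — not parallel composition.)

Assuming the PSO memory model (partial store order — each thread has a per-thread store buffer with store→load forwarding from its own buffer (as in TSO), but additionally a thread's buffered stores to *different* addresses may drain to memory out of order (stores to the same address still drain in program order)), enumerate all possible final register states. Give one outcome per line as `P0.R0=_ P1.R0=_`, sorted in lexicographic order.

P0.R0=0 P1.R0=0
P0.R0=0 P1.R0=2
P0.R0=1 P1.R0=0
P0.R0=1 P1.R0=2
P0.R0=2 P1.R0=0
P0.R0=2 P1.R0=2

outcome vector order: (P0.R0,P1.R0)
|PSO outcomes| = 6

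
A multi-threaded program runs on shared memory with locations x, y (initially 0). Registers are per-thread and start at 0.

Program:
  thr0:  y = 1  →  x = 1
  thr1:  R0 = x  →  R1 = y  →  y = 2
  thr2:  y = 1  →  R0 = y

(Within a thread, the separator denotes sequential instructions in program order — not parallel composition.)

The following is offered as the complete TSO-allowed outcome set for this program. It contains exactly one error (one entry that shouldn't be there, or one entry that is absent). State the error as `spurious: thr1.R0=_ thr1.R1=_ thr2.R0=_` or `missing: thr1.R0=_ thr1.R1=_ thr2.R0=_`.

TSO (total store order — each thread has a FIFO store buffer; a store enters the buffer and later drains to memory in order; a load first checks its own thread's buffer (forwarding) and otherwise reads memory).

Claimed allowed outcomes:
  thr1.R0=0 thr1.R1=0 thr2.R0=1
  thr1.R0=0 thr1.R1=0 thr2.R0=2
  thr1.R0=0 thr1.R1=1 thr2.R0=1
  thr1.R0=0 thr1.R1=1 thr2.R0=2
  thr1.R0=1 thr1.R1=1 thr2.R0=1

outcome vector order: (thr1.R0,thr1.R1,thr2.R0)
[TSO] allowed = {<0 0 1> <0 0 2> <0 1 1> <0 1 2> <1 1 1> <1 1 2>}
TSO∖claimed = {<1 1 2>}

missing: thr1.R0=1 thr1.R1=1 thr2.R0=2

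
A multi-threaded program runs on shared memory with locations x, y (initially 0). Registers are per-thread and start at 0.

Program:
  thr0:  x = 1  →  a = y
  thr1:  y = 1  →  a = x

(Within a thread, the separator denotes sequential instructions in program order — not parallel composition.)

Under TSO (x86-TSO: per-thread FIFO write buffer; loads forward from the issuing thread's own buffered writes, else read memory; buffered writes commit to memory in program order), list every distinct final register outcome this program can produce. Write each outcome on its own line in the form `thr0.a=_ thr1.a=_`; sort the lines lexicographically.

outcome vector order: (thr0.a,thr1.a)
|TSO outcomes| = 4

thr0.a=0 thr1.a=0
thr0.a=0 thr1.a=1
thr0.a=1 thr1.a=0
thr0.a=1 thr1.a=1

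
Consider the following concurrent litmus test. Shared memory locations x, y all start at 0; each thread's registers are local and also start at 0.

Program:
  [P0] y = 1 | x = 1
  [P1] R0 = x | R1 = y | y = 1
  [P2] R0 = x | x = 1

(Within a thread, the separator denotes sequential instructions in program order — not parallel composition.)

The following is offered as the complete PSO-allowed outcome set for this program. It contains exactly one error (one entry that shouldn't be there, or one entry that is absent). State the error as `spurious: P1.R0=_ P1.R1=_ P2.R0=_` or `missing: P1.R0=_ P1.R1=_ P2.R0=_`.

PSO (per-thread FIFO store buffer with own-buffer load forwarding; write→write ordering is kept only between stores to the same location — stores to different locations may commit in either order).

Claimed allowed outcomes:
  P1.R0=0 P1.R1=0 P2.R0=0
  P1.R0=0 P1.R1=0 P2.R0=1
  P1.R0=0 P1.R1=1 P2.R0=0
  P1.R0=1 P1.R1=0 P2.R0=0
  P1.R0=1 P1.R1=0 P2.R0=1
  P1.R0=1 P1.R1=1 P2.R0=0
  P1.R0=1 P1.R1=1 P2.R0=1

missing: P1.R0=0 P1.R1=1 P2.R0=1

outcome vector order: (P1.R0,P1.R1,P2.R0)
PSO: 8 outcomes — {0/0/0 0/0/1 0/1/0 0/1/1 1/0/0 1/0/1 1/1/0 1/1/1}
PSO∖claimed = {0/1/1}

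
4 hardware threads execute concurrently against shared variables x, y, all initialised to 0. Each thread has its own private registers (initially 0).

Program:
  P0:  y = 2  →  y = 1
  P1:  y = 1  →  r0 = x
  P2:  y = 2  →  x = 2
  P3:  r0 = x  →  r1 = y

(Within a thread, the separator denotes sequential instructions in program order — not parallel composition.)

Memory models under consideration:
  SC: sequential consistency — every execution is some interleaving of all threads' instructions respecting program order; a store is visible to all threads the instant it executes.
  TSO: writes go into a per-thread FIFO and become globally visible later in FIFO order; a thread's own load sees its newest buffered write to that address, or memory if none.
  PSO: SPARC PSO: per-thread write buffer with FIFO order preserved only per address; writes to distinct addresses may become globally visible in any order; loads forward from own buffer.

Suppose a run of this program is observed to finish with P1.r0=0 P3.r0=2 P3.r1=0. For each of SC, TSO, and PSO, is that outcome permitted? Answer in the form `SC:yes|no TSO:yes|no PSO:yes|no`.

SC:no TSO:no PSO:yes

outcome vector order: (P1.r0,P3.r0,P3.r1)
SC (10): 000; 001; 002; 021; 022; 200; 201; 202; 221; 222
TSO (10): 000; 001; 002; 021; 022; 200; 201; 202; 221; 222
PSO (12): 000; 001; 002; 020; 021; 022; 200; 201; 202; 220; 221; 222
target 020 ∈ {PSO}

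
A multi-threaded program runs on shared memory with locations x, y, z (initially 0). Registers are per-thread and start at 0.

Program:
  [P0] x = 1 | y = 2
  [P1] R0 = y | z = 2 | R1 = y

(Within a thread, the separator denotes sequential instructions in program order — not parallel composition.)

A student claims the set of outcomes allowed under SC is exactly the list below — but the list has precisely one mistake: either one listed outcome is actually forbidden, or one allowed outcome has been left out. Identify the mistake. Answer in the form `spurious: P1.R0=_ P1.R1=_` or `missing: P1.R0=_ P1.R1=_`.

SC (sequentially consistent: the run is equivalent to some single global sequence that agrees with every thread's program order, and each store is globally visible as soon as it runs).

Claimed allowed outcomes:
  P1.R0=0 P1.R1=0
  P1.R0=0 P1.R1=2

outcome vector order: (P1.R0,P1.R1)
under SC → (0,0), (0,2), (2,2)
SC∖claimed = {(2,2)}

missing: P1.R0=2 P1.R1=2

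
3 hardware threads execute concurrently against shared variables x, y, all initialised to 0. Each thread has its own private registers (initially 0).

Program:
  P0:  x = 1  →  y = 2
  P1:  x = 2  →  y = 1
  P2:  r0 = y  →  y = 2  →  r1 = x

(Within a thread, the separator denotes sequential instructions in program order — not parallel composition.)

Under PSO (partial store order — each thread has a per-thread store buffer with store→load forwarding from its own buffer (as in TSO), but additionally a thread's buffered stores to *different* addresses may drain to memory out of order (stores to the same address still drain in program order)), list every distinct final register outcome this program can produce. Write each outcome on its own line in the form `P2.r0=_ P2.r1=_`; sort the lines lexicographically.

outcome vector order: (P2.r0,P2.r1)
|PSO outcomes| = 9

P2.r0=0 P2.r1=0
P2.r0=0 P2.r1=1
P2.r0=0 P2.r1=2
P2.r0=1 P2.r1=0
P2.r0=1 P2.r1=1
P2.r0=1 P2.r1=2
P2.r0=2 P2.r1=0
P2.r0=2 P2.r1=1
P2.r0=2 P2.r1=2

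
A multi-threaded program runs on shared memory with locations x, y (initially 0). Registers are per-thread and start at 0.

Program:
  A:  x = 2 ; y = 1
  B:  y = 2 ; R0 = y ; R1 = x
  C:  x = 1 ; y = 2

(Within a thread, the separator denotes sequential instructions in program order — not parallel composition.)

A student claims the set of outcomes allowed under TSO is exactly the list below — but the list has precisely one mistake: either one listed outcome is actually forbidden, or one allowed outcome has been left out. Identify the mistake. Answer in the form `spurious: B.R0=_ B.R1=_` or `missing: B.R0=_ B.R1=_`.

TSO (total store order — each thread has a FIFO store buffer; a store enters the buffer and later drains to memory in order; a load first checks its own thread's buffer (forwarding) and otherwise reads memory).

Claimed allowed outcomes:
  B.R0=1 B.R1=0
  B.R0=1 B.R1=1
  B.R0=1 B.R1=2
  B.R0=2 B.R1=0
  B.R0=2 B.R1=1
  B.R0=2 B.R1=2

outcome vector order: (B.R0,B.R1)
under TSO → 1/1, 1/2, 2/0, 2/1, 2/2
claimed∖TSO = {1/0}

spurious: B.R0=1 B.R1=0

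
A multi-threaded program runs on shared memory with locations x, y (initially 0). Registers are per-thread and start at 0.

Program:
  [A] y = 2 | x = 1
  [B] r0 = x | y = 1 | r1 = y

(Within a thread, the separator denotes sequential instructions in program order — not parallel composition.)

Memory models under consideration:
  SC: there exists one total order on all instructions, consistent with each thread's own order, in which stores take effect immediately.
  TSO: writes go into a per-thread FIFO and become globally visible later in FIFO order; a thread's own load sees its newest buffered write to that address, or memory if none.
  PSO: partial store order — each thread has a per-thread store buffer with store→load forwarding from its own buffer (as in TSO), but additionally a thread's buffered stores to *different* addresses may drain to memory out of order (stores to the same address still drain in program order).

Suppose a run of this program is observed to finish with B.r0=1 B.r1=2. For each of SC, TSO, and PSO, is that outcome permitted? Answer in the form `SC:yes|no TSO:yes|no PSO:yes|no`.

SC:no TSO:no PSO:yes

outcome vector order: (B.r0,B.r1)
under SC → 0/1 0/2 1/1
under TSO → 0/1 0/2 1/1
under PSO → 0/1 0/2 1/1 1/2
target 1/2 ∈ {PSO}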